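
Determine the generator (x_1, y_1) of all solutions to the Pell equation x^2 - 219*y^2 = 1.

(x, y) = (74, 5)

First expand sqrt(219) as a continued fraction. With x_i = (sqrt(219) + m_i)/d_i and (m_0, d_0) = (0, 1): a_0 = floor(sqrt(219)) = 14, since 14^2 = 196 <= 219 < 225 = 15^2.
Iterate m_{i+1} = d_i*a_i - m_i, d_{i+1} = (219 - m_{i+1}^2)/d_i, a_{i+1} = floor((a_0 + m_{i+1})/d_{i+1}):
  m_1 = 1*14 - 0 = 14, d_1 = (219 - 14^2)/1 = 23/1 = 23, a_1 = floor((14 + 14)/23) = 1.
  m_2 = 23*1 - 14 = 9, d_2 = (219 - 9^2)/23 = 138/23 = 6, a_2 = floor((14 + 9)/6) = 3.
  m_3 = 6*3 - 9 = 9, d_3 = (219 - 9^2)/6 = 138/6 = 23, a_3 = floor((14 + 9)/23) = 1.
  m_4 = 23*1 - 9 = 14, d_4 = (219 - 14^2)/23 = 23/23 = 1, a_4 = floor((14 + 14)/1) = 28.
  m_5 = 1*28 - 14 = 14, d_5 = (219 - 14^2)/1 = 23/1 = 23: (m_5, d_5) = (m_1, d_1) = (14, 23), so from here the quotients repeat a_1, ..., a_4; the period length is 4.
So sqrt(219) = [14; (1, 3, 1, 28)] with period length k = 4.
k is even, so the fundamental solution of x^2 - 219y^2 = 1 is (p_{k-1}, q_{k-1}) = (p_3, q_3); compute convergents through index 3.
Convergents (p_i = a_i*p_{i-1} + p_{i-2}, q_i = a_i*q_{i-1} + q_{i-2} with p_{-2}=0, p_{-1}=1, q_{-2}=1, q_{-1}=0):
  i=0: a_0=14, p_0 = 14*1 + 0 = 14, q_0 = 14*0 + 1 = 1.
  i=1: a_1=1, p_1 = 1*14 + 1 = 15, q_1 = 1*1 + 0 = 1.
  i=2: a_2=3, p_2 = 3*15 + 14 = 59, q_2 = 3*1 + 1 = 4.
  i=3: a_3=1, p_3 = 1*59 + 15 = 74, q_3 = 1*4 + 1 = 5.
Check: 74^2 - 219*5^2 = 5476 - 5475 = 1, so (x, y) = (74, 5) solves the equation, and by the theorem it is the least positive solution.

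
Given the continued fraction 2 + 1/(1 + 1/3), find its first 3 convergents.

Using the convergent recurrence p_i = a_i*p_{i-1} + p_{i-2}, q_i = a_i*q_{i-1} + q_{i-2} with p_{-2}=0, p_{-1}=1, q_{-2}=1, q_{-1}=0:
  i=0: a_0=2, p_0 = 2*1 + 0 = 2, q_0 = 2*0 + 1 = 1.
  i=1: a_1=1, p_1 = 1*2 + 1 = 3, q_1 = 1*1 + 0 = 1.
  i=2: a_2=3, p_2 = 3*3 + 2 = 11, q_2 = 3*1 + 1 = 4.

2/1, 3/1, 11/4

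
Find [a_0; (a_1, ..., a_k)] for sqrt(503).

Write x_i = (sqrt(503) + m_i)/d_i with (m_0, d_0) = (0, 1). a_0 = floor(sqrt(503)) = 22, since 22^2 = 484 <= 503 < 529 = 23^2.
Iterate m_{i+1} = d_i*a_i - m_i, d_{i+1} = (503 - m_{i+1}^2)/d_i, a_{i+1} = floor((a_0 + m_{i+1})/d_{i+1}):
  m_1 = 1*22 - 0 = 22, d_1 = (503 - 22^2)/1 = 19/1 = 19, a_1 = floor((22 + 22)/19) = 2.
  m_2 = 19*2 - 22 = 16, d_2 = (503 - 16^2)/19 = 247/19 = 13, a_2 = floor((22 + 16)/13) = 2.
  m_3 = 13*2 - 16 = 10, d_3 = (503 - 10^2)/13 = 403/13 = 31, a_3 = floor((22 + 10)/31) = 1.
  m_4 = 31*1 - 10 = 21, d_4 = (503 - 21^2)/31 = 62/31 = 2, a_4 = floor((22 + 21)/2) = 21.
  m_5 = 2*21 - 21 = 21, d_5 = (503 - 21^2)/2 = 62/2 = 31, a_5 = floor((22 + 21)/31) = 1.
  m_6 = 31*1 - 21 = 10, d_6 = (503 - 10^2)/31 = 403/31 = 13, a_6 = floor((22 + 10)/13) = 2.
  m_7 = 13*2 - 10 = 16, d_7 = (503 - 16^2)/13 = 247/13 = 19, a_7 = floor((22 + 16)/19) = 2.
  m_8 = 19*2 - 16 = 22, d_8 = (503 - 22^2)/19 = 19/19 = 1, a_8 = floor((22 + 22)/1) = 44.
  m_9 = 1*44 - 22 = 22, d_9 = (503 - 22^2)/1 = 19/1 = 19: (m_9, d_9) = (m_1, d_1) = (22, 19), so from here the quotients repeat a_1, ..., a_8; the period length is 8.
Hence the expansion of sqrt(503) is a_0 = 22 followed by the repeating block 2, 2, 1, 21, 1, 2, 2, 44 (period 8).

[22; (2, 2, 1, 21, 1, 2, 2, 44)]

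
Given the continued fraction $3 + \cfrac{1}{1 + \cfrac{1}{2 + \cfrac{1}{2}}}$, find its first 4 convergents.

3/1, 4/1, 11/3, 26/7

Using the convergent recurrence p_i = a_i*p_{i-1} + p_{i-2}, q_i = a_i*q_{i-1} + q_{i-2} with p_{-2}=0, p_{-1}=1, q_{-2}=1, q_{-1}=0:
  i=0: a_0=3, p_0 = 3*1 + 0 = 3, q_0 = 3*0 + 1 = 1.
  i=1: a_1=1, p_1 = 1*3 + 1 = 4, q_1 = 1*1 + 0 = 1.
  i=2: a_2=2, p_2 = 2*4 + 3 = 11, q_2 = 2*1 + 1 = 3.
  i=3: a_3=2, p_3 = 2*11 + 4 = 26, q_3 = 2*3 + 1 = 7.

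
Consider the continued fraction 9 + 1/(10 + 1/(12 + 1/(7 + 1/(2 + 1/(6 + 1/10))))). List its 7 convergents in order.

9/1, 91/10, 1101/121, 7798/857, 16697/1835, 107980/11867, 1096497/120505

Using the convergent recurrence p_i = a_i*p_{i-1} + p_{i-2}, q_i = a_i*q_{i-1} + q_{i-2} with p_{-2}=0, p_{-1}=1, q_{-2}=1, q_{-1}=0:
  i=0: a_0=9, p_0 = 9*1 + 0 = 9, q_0 = 9*0 + 1 = 1.
  i=1: a_1=10, p_1 = 10*9 + 1 = 91, q_1 = 10*1 + 0 = 10.
  i=2: a_2=12, p_2 = 12*91 + 9 = 1101, q_2 = 12*10 + 1 = 121.
  i=3: a_3=7, p_3 = 7*1101 + 91 = 7798, q_3 = 7*121 + 10 = 857.
  i=4: a_4=2, p_4 = 2*7798 + 1101 = 16697, q_4 = 2*857 + 121 = 1835.
  i=5: a_5=6, p_5 = 6*16697 + 7798 = 107980, q_5 = 6*1835 + 857 = 11867.
  i=6: a_6=10, p_6 = 10*107980 + 16697 = 1096497, q_6 = 10*11867 + 1835 = 120505.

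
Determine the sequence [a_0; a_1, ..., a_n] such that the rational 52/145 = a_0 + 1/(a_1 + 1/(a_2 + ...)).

[0; 2, 1, 3, 1, 2, 1, 2]

Run the Euclidean algorithm on 52 and 145; the successive quotients are the partial quotients a_0, a_1, ... (each step inverts the fractional part left over by the previous one):
  52 = 0*145 + 52, so a_0 = 0.
  145 = 2*52 + 41, so a_1 = 2.
  52 = 1*41 + 11, so a_2 = 1.
  41 = 3*11 + 8, so a_3 = 3.
  11 = 1*8 + 3, so a_4 = 1.
  8 = 2*3 + 2, so a_5 = 2.
  3 = 1*2 + 1, so a_6 = 1.
  2 = 2*1 + 0, so a_7 = 2.
The remainder reaches 0 after 8 divisions, so the expansion has 8 partial quotients, read off in order.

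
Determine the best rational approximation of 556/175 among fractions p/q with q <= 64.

197/62

Expand x = 556/175 as a continued fraction with the Euclidean algorithm:
  556 = 3*175 + 31, so a_0 = 3.
  175 = 5*31 + 20, so a_1 = 5.
  31 = 1*20 + 11, so a_2 = 1.
  20 = 1*11 + 9, so a_3 = 1.
  11 = 1*9 + 2, so a_4 = 1.
  9 = 4*2 + 1, so a_5 = 4.
  2 = 2*1 + 0, so a_6 = 2.
so x = [3; 5, 1, 1, 1, 4, 2].
Convergents (p_i = a_i*p_{i-1} + p_{i-2}, q_i = a_i*q_{i-1} + q_{i-2} with p_{-2}=0, p_{-1}=1, q_{-2}=1, q_{-1}=0), until the denominator exceeds 64:
  i=0: a_0=3, p_0 = 3*1 + 0 = 3, q_0 = 3*0 + 1 = 1.
  i=1: a_1=5, p_1 = 5*3 + 1 = 16, q_1 = 5*1 + 0 = 5.
  i=2: a_2=1, p_2 = 1*16 + 3 = 19, q_2 = 1*5 + 1 = 6.
  i=3: a_3=1, p_3 = 1*19 + 16 = 35, q_3 = 1*6 + 5 = 11.
  i=4: a_4=1, p_4 = 1*35 + 19 = 54, q_4 = 1*11 + 6 = 17.
  i=5: a_5=4, p_5 = 4*54 + 35 = 251, q_5 = 4*17 + 11 = 79.
q_5 = 79 > 64, so the last convergent with denominator <= 64 is p_4/q_4 = 54/17.
The closest fraction with denominator <= 64 is either p_4/q_4 or the intermediate fraction (k*p_4 + p_3)/(k*q_4 + q_3) with the largest k >= 1 whose denominator stays <= 64; these approach x as k grows, and every other convergent or intermediate fraction in range is farther away.
Largest k: floor((64 - q_3)/q_4) = floor((64 - 11)/17) = 3.
That gives (3*54 + 35)/(3*17 + 11) = 197/62.
Compare the errors: |x - 54/17| = |556*17 - 54*175|/(175*17) = 2/2975, and |x - 197/62| = |556*62 - 197*175|/(175*62) = 3/10850.
Cross-multiplying, 3*2975 = 8925 < 21700 = 2*10850, so 3/10850 is smaller: the intermediate fraction 197/62 is closer to x than 54/17.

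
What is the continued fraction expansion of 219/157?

Run the Euclidean algorithm on 219 and 157; the successive quotients are the partial quotients a_0, a_1, ... (each step inverts the fractional part left over by the previous one):
  219 = 1*157 + 62, so a_0 = 1.
  157 = 2*62 + 33, so a_1 = 2.
  62 = 1*33 + 29, so a_2 = 1.
  33 = 1*29 + 4, so a_3 = 1.
  29 = 7*4 + 1, so a_4 = 7.
  4 = 4*1 + 0, so a_5 = 4.
The remainder reaches 0 after 6 divisions, so the expansion has 6 partial quotients, read off in order.

[1; 2, 1, 1, 7, 4]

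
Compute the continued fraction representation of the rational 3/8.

Run the Euclidean algorithm on 3 and 8; the successive quotients are the partial quotients a_0, a_1, ... (each step inverts the fractional part left over by the previous one):
  3 = 0*8 + 3, so a_0 = 0.
  8 = 2*3 + 2, so a_1 = 2.
  3 = 1*2 + 1, so a_2 = 1.
  2 = 2*1 + 0, so a_3 = 2.
The remainder reaches 0 after 4 divisions, so the expansion has 4 partial quotients, read off in order.

[0; 2, 1, 2]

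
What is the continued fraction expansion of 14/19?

[0; 1, 2, 1, 4]

Run the Euclidean algorithm on 14 and 19; the successive quotients are the partial quotients a_0, a_1, ... (each step inverts the fractional part left over by the previous one):
  14 = 0*19 + 14, so a_0 = 0.
  19 = 1*14 + 5, so a_1 = 1.
  14 = 2*5 + 4, so a_2 = 2.
  5 = 1*4 + 1, so a_3 = 1.
  4 = 4*1 + 0, so a_4 = 4.
The remainder reaches 0 after 5 divisions, so the expansion has 5 partial quotients, read off in order.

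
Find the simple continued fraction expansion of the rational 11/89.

[0; 8, 11]

Run the Euclidean algorithm on 11 and 89; the successive quotients are the partial quotients a_0, a_1, ... (each step inverts the fractional part left over by the previous one):
  11 = 0*89 + 11, so a_0 = 0.
  89 = 8*11 + 1, so a_1 = 8.
  11 = 11*1 + 0, so a_2 = 11.
The remainder reaches 0 after 3 divisions, so the expansion has 3 partial quotients, read off in order.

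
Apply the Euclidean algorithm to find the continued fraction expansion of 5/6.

[0; 1, 5]

Run the Euclidean algorithm on 5 and 6; the successive quotients are the partial quotients a_0, a_1, ... (each step inverts the fractional part left over by the previous one):
  5 = 0*6 + 5, so a_0 = 0.
  6 = 1*5 + 1, so a_1 = 1.
  5 = 5*1 + 0, so a_2 = 5.
The remainder reaches 0 after 3 divisions, so the expansion has 3 partial quotients, read off in order.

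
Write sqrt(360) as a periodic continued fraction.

[18; (1, 36)]

Write x_i = (sqrt(360) + m_i)/d_i with (m_0, d_0) = (0, 1). a_0 = floor(sqrt(360)) = 18, since 18^2 = 324 <= 360 < 361 = 19^2.
Iterate m_{i+1} = d_i*a_i - m_i, d_{i+1} = (360 - m_{i+1}^2)/d_i, a_{i+1} = floor((a_0 + m_{i+1})/d_{i+1}):
  m_1 = 1*18 - 0 = 18, d_1 = (360 - 18^2)/1 = 36/1 = 36, a_1 = floor((18 + 18)/36) = 1.
  m_2 = 36*1 - 18 = 18, d_2 = (360 - 18^2)/36 = 36/36 = 1, a_2 = floor((18 + 18)/1) = 36.
  m_3 = 1*36 - 18 = 18, d_3 = (360 - 18^2)/1 = 36/1 = 36: (m_3, d_3) = (m_1, d_1) = (18, 36), so from here the quotients repeat a_1, a_2; the period length is 2.
Hence the expansion of sqrt(360) is a_0 = 18 followed by the repeating block 1, 36 (period 2).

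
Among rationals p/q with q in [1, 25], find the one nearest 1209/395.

49/16

Expand x = 1209/395 as a continued fraction with the Euclidean algorithm:
  1209 = 3*395 + 24, so a_0 = 3.
  395 = 16*24 + 11, so a_1 = 16.
  24 = 2*11 + 2, so a_2 = 2.
  11 = 5*2 + 1, so a_3 = 5.
  2 = 2*1 + 0, so a_4 = 2.
so x = [3; 16, 2, 5, 2].
Convergents (p_i = a_i*p_{i-1} + p_{i-2}, q_i = a_i*q_{i-1} + q_{i-2} with p_{-2}=0, p_{-1}=1, q_{-2}=1, q_{-1}=0), until the denominator exceeds 25:
  i=0: a_0=3, p_0 = 3*1 + 0 = 3, q_0 = 3*0 + 1 = 1.
  i=1: a_1=16, p_1 = 16*3 + 1 = 49, q_1 = 16*1 + 0 = 16.
  i=2: a_2=2, p_2 = 2*49 + 3 = 101, q_2 = 2*16 + 1 = 33.
q_2 = 33 > 25, so the last convergent with denominator <= 25 is p_1/q_1 = 49/16.
The closest fraction with denominator <= 25 is either p_1/q_1 or the intermediate fraction (k*p_1 + p_0)/(k*q_1 + q_0) with the largest k >= 1 whose denominator stays <= 25; these approach x as k grows, and every other convergent or intermediate fraction in range is farther away.
Largest k: floor((25 - q_0)/q_1) = floor((25 - 1)/16) = 1.
That gives (1*49 + 3)/(1*16 + 1) = 52/17.
Compare the errors: |x - 49/16| = |1209*16 - 49*395|/(395*16) = 11/6320, and |x - 52/17| = |1209*17 - 52*395|/(395*17) = 13/6715.
Cross-multiplying, 11*6715 = 73865 < 82160 = 13*6320, so 11/6320 is smaller: the convergent 49/16 is closer to x than 52/17.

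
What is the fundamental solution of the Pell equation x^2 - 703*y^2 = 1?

(x, y) = (1159172, 43719)

First expand sqrt(703) as a continued fraction. With x_i = (sqrt(703) + m_i)/d_i and (m_0, d_0) = (0, 1): a_0 = floor(sqrt(703)) = 26, since 26^2 = 676 <= 703 < 729 = 27^2.
Iterate m_{i+1} = d_i*a_i - m_i, d_{i+1} = (703 - m_{i+1}^2)/d_i, a_{i+1} = floor((a_0 + m_{i+1})/d_{i+1}):
  m_1 = 1*26 - 0 = 26, d_1 = (703 - 26^2)/1 = 27/1 = 27, a_1 = floor((26 + 26)/27) = 1.
  m_2 = 27*1 - 26 = 1, d_2 = (703 - 1^2)/27 = 702/27 = 26, a_2 = floor((26 + 1)/26) = 1.
  m_3 = 26*1 - 1 = 25, d_3 = (703 - 25^2)/26 = 78/26 = 3, a_3 = floor((26 + 25)/3) = 17.
  m_4 = 3*17 - 25 = 26, d_4 = (703 - 26^2)/3 = 27/3 = 9, a_4 = floor((26 + 26)/9) = 5.
  m_5 = 9*5 - 26 = 19, d_5 = (703 - 19^2)/9 = 342/9 = 38, a_5 = floor((26 + 19)/38) = 1.
  m_6 = 38*1 - 19 = 19, d_6 = (703 - 19^2)/38 = 342/38 = 9, a_6 = floor((26 + 19)/9) = 5.
  m_7 = 9*5 - 19 = 26, d_7 = (703 - 26^2)/9 = 27/9 = 3, a_7 = floor((26 + 26)/3) = 17.
  m_8 = 3*17 - 26 = 25, d_8 = (703 - 25^2)/3 = 78/3 = 26, a_8 = floor((26 + 25)/26) = 1.
  m_9 = 26*1 - 25 = 1, d_9 = (703 - 1^2)/26 = 702/26 = 27, a_9 = floor((26 + 1)/27) = 1.
  m_10 = 27*1 - 1 = 26, d_10 = (703 - 26^2)/27 = 27/27 = 1, a_10 = floor((26 + 26)/1) = 52.
  m_11 = 1*52 - 26 = 26, d_11 = (703 - 26^2)/1 = 27/1 = 27: (m_11, d_11) = (m_1, d_1) = (26, 27), so from here the quotients repeat a_1, ..., a_10; the period length is 10.
So sqrt(703) = [26; (1, 1, 17, 5, 1, 5, 17, 1, 1, 52)] with period length k = 10.
k is even, so the fundamental solution of x^2 - 703y^2 = 1 is (p_{k-1}, q_{k-1}) = (p_9, q_9); compute convergents through index 9.
Convergents (p_i = a_i*p_{i-1} + p_{i-2}, q_i = a_i*q_{i-1} + q_{i-2} with p_{-2}=0, p_{-1}=1, q_{-2}=1, q_{-1}=0):
  i=0: a_0=26, p_0 = 26*1 + 0 = 26, q_0 = 26*0 + 1 = 1.
  i=1: a_1=1, p_1 = 1*26 + 1 = 27, q_1 = 1*1 + 0 = 1.
  i=2: a_2=1, p_2 = 1*27 + 26 = 53, q_2 = 1*1 + 1 = 2.
  i=3: a_3=17, p_3 = 17*53 + 27 = 928, q_3 = 17*2 + 1 = 35.
  i=4: a_4=5, p_4 = 5*928 + 53 = 4693, q_4 = 5*35 + 2 = 177.
  i=5: a_5=1, p_5 = 1*4693 + 928 = 5621, q_5 = 1*177 + 35 = 212.
  i=6: a_6=5, p_6 = 5*5621 + 4693 = 32798, q_6 = 5*212 + 177 = 1237.
  i=7: a_7=17, p_7 = 17*32798 + 5621 = 563187, q_7 = 17*1237 + 212 = 21241.
  i=8: a_8=1, p_8 = 1*563187 + 32798 = 595985, q_8 = 1*21241 + 1237 = 22478.
  i=9: a_9=1, p_9 = 1*595985 + 563187 = 1159172, q_9 = 1*22478 + 21241 = 43719.
Check: 1159172^2 - 703*43719^2 = 1343679725584 - 1343679725583 = 1, so (x, y) = (1159172, 43719) solves the equation, and by the theorem it is the least positive solution.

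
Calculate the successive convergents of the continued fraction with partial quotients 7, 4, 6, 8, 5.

Using the convergent recurrence p_i = a_i*p_{i-1} + p_{i-2}, q_i = a_i*q_{i-1} + q_{i-2} with p_{-2}=0, p_{-1}=1, q_{-2}=1, q_{-1}=0:
  i=0: a_0=7, p_0 = 7*1 + 0 = 7, q_0 = 7*0 + 1 = 1.
  i=1: a_1=4, p_1 = 4*7 + 1 = 29, q_1 = 4*1 + 0 = 4.
  i=2: a_2=6, p_2 = 6*29 + 7 = 181, q_2 = 6*4 + 1 = 25.
  i=3: a_3=8, p_3 = 8*181 + 29 = 1477, q_3 = 8*25 + 4 = 204.
  i=4: a_4=5, p_4 = 5*1477 + 181 = 7566, q_4 = 5*204 + 25 = 1045.

7/1, 29/4, 181/25, 1477/204, 7566/1045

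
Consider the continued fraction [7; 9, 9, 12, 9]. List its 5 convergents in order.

Using the convergent recurrence p_i = a_i*p_{i-1} + p_{i-2}, q_i = a_i*q_{i-1} + q_{i-2} with p_{-2}=0, p_{-1}=1, q_{-2}=1, q_{-1}=0:
  i=0: a_0=7, p_0 = 7*1 + 0 = 7, q_0 = 7*0 + 1 = 1.
  i=1: a_1=9, p_1 = 9*7 + 1 = 64, q_1 = 9*1 + 0 = 9.
  i=2: a_2=9, p_2 = 9*64 + 7 = 583, q_2 = 9*9 + 1 = 82.
  i=3: a_3=12, p_3 = 12*583 + 64 = 7060, q_3 = 12*82 + 9 = 993.
  i=4: a_4=9, p_4 = 9*7060 + 583 = 64123, q_4 = 9*993 + 82 = 9019.

7/1, 64/9, 583/82, 7060/993, 64123/9019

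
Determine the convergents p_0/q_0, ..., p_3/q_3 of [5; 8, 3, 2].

Using the convergent recurrence p_i = a_i*p_{i-1} + p_{i-2}, q_i = a_i*q_{i-1} + q_{i-2} with p_{-2}=0, p_{-1}=1, q_{-2}=1, q_{-1}=0:
  i=0: a_0=5, p_0 = 5*1 + 0 = 5, q_0 = 5*0 + 1 = 1.
  i=1: a_1=8, p_1 = 8*5 + 1 = 41, q_1 = 8*1 + 0 = 8.
  i=2: a_2=3, p_2 = 3*41 + 5 = 128, q_2 = 3*8 + 1 = 25.
  i=3: a_3=2, p_3 = 2*128 + 41 = 297, q_3 = 2*25 + 8 = 58.

5/1, 41/8, 128/25, 297/58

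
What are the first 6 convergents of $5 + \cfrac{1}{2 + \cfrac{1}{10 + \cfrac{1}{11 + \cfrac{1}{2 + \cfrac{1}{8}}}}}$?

5/1, 11/2, 115/21, 1276/233, 2667/487, 22612/4129

Using the convergent recurrence p_i = a_i*p_{i-1} + p_{i-2}, q_i = a_i*q_{i-1} + q_{i-2} with p_{-2}=0, p_{-1}=1, q_{-2}=1, q_{-1}=0:
  i=0: a_0=5, p_0 = 5*1 + 0 = 5, q_0 = 5*0 + 1 = 1.
  i=1: a_1=2, p_1 = 2*5 + 1 = 11, q_1 = 2*1 + 0 = 2.
  i=2: a_2=10, p_2 = 10*11 + 5 = 115, q_2 = 10*2 + 1 = 21.
  i=3: a_3=11, p_3 = 11*115 + 11 = 1276, q_3 = 11*21 + 2 = 233.
  i=4: a_4=2, p_4 = 2*1276 + 115 = 2667, q_4 = 2*233 + 21 = 487.
  i=5: a_5=8, p_5 = 8*2667 + 1276 = 22612, q_5 = 8*487 + 233 = 4129.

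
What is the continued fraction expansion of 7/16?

[0; 2, 3, 2]

Run the Euclidean algorithm on 7 and 16; the successive quotients are the partial quotients a_0, a_1, ... (each step inverts the fractional part left over by the previous one):
  7 = 0*16 + 7, so a_0 = 0.
  16 = 2*7 + 2, so a_1 = 2.
  7 = 3*2 + 1, so a_2 = 3.
  2 = 2*1 + 0, so a_3 = 2.
The remainder reaches 0 after 4 divisions, so the expansion has 4 partial quotients, read off in order.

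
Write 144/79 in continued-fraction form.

[1; 1, 4, 1, 1, 1, 4]

Run the Euclidean algorithm on 144 and 79; the successive quotients are the partial quotients a_0, a_1, ... (each step inverts the fractional part left over by the previous one):
  144 = 1*79 + 65, so a_0 = 1.
  79 = 1*65 + 14, so a_1 = 1.
  65 = 4*14 + 9, so a_2 = 4.
  14 = 1*9 + 5, so a_3 = 1.
  9 = 1*5 + 4, so a_4 = 1.
  5 = 1*4 + 1, so a_5 = 1.
  4 = 4*1 + 0, so a_6 = 4.
The remainder reaches 0 after 7 divisions, so the expansion has 7 partial quotients, read off in order.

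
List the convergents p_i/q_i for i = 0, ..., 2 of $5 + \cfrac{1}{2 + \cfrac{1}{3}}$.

5/1, 11/2, 38/7

Using the convergent recurrence p_i = a_i*p_{i-1} + p_{i-2}, q_i = a_i*q_{i-1} + q_{i-2} with p_{-2}=0, p_{-1}=1, q_{-2}=1, q_{-1}=0:
  i=0: a_0=5, p_0 = 5*1 + 0 = 5, q_0 = 5*0 + 1 = 1.
  i=1: a_1=2, p_1 = 2*5 + 1 = 11, q_1 = 2*1 + 0 = 2.
  i=2: a_2=3, p_2 = 3*11 + 5 = 38, q_2 = 3*2 + 1 = 7.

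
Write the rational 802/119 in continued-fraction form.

[6; 1, 2, 1, 5, 5]

Run the Euclidean algorithm on 802 and 119; the successive quotients are the partial quotients a_0, a_1, ... (each step inverts the fractional part left over by the previous one):
  802 = 6*119 + 88, so a_0 = 6.
  119 = 1*88 + 31, so a_1 = 1.
  88 = 2*31 + 26, so a_2 = 2.
  31 = 1*26 + 5, so a_3 = 1.
  26 = 5*5 + 1, so a_4 = 5.
  5 = 5*1 + 0, so a_5 = 5.
The remainder reaches 0 after 6 divisions, so the expansion has 6 partial quotients, read off in order.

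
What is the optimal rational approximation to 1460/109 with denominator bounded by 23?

308/23

Expand x = 1460/109 as a continued fraction with the Euclidean algorithm:
  1460 = 13*109 + 43, so a_0 = 13.
  109 = 2*43 + 23, so a_1 = 2.
  43 = 1*23 + 20, so a_2 = 1.
  23 = 1*20 + 3, so a_3 = 1.
  20 = 6*3 + 2, so a_4 = 6.
  3 = 1*2 + 1, so a_5 = 1.
  2 = 2*1 + 0, so a_6 = 2.
so x = [13; 2, 1, 1, 6, 1, 2].
Convergents (p_i = a_i*p_{i-1} + p_{i-2}, q_i = a_i*q_{i-1} + q_{i-2} with p_{-2}=0, p_{-1}=1, q_{-2}=1, q_{-1}=0), until the denominator exceeds 23:
  i=0: a_0=13, p_0 = 13*1 + 0 = 13, q_0 = 13*0 + 1 = 1.
  i=1: a_1=2, p_1 = 2*13 + 1 = 27, q_1 = 2*1 + 0 = 2.
  i=2: a_2=1, p_2 = 1*27 + 13 = 40, q_2 = 1*2 + 1 = 3.
  i=3: a_3=1, p_3 = 1*40 + 27 = 67, q_3 = 1*3 + 2 = 5.
  i=4: a_4=6, p_4 = 6*67 + 40 = 442, q_4 = 6*5 + 3 = 33.
q_4 = 33 > 23, so the last convergent with denominator <= 23 is p_3/q_3 = 67/5.
The closest fraction with denominator <= 23 is either p_3/q_3 or the intermediate fraction (k*p_3 + p_2)/(k*q_3 + q_2) with the largest k >= 1 whose denominator stays <= 23; these approach x as k grows, and every other convergent or intermediate fraction in range is farther away.
Largest k: floor((23 - q_2)/q_3) = floor((23 - 3)/5) = 4.
That gives (4*67 + 40)/(4*5 + 3) = 308/23.
Compare the errors: |x - 67/5| = |1460*5 - 67*109|/(109*5) = 3/545, and |x - 308/23| = |1460*23 - 308*109|/(109*23) = 8/2507.
Cross-multiplying, 8*545 = 4360 < 7521 = 3*2507, so 8/2507 is smaller: the intermediate fraction 308/23 is closer to x than 67/5.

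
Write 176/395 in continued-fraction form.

[0; 2, 4, 10, 1, 3]

Run the Euclidean algorithm on 176 and 395; the successive quotients are the partial quotients a_0, a_1, ... (each step inverts the fractional part left over by the previous one):
  176 = 0*395 + 176, so a_0 = 0.
  395 = 2*176 + 43, so a_1 = 2.
  176 = 4*43 + 4, so a_2 = 4.
  43 = 10*4 + 3, so a_3 = 10.
  4 = 1*3 + 1, so a_4 = 1.
  3 = 3*1 + 0, so a_5 = 3.
The remainder reaches 0 after 6 divisions, so the expansion has 6 partial quotients, read off in order.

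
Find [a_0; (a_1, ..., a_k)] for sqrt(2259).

Write x_i = (sqrt(2259) + m_i)/d_i with (m_0, d_0) = (0, 1). a_0 = floor(sqrt(2259)) = 47, since 47^2 = 2209 <= 2259 < 2304 = 48^2.
Iterate m_{i+1} = d_i*a_i - m_i, d_{i+1} = (2259 - m_{i+1}^2)/d_i, a_{i+1} = floor((a_0 + m_{i+1})/d_{i+1}):
  m_1 = 1*47 - 0 = 47, d_1 = (2259 - 47^2)/1 = 50/1 = 50, a_1 = floor((47 + 47)/50) = 1.
  m_2 = 50*1 - 47 = 3, d_2 = (2259 - 3^2)/50 = 2250/50 = 45, a_2 = floor((47 + 3)/45) = 1.
  m_3 = 45*1 - 3 = 42, d_3 = (2259 - 42^2)/45 = 495/45 = 11, a_3 = floor((47 + 42)/11) = 8.
  m_4 = 11*8 - 42 = 46, d_4 = (2259 - 46^2)/11 = 143/11 = 13, a_4 = floor((47 + 46)/13) = 7.
  m_5 = 13*7 - 46 = 45, d_5 = (2259 - 45^2)/13 = 234/13 = 18, a_5 = floor((47 + 45)/18) = 5.
  m_6 = 18*5 - 45 = 45, d_6 = (2259 - 45^2)/18 = 234/18 = 13, a_6 = floor((47 + 45)/13) = 7.
  m_7 = 13*7 - 45 = 46, d_7 = (2259 - 46^2)/13 = 143/13 = 11, a_7 = floor((47 + 46)/11) = 8.
  m_8 = 11*8 - 46 = 42, d_8 = (2259 - 42^2)/11 = 495/11 = 45, a_8 = floor((47 + 42)/45) = 1.
  m_9 = 45*1 - 42 = 3, d_9 = (2259 - 3^2)/45 = 2250/45 = 50, a_9 = floor((47 + 3)/50) = 1.
  m_10 = 50*1 - 3 = 47, d_10 = (2259 - 47^2)/50 = 50/50 = 1, a_10 = floor((47 + 47)/1) = 94.
  m_11 = 1*94 - 47 = 47, d_11 = (2259 - 47^2)/1 = 50/1 = 50: (m_11, d_11) = (m_1, d_1) = (47, 50), so from here the quotients repeat a_1, ..., a_10; the period length is 10.
Hence the expansion of sqrt(2259) is a_0 = 47 followed by the repeating block 1, 1, 8, 7, 5, 7, 8, 1, 1, 94 (period 10).

[47; (1, 1, 8, 7, 5, 7, 8, 1, 1, 94)]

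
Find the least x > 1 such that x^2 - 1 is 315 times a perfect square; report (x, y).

First expand sqrt(315) as a continued fraction. With x_i = (sqrt(315) + m_i)/d_i and (m_0, d_0) = (0, 1): a_0 = floor(sqrt(315)) = 17, since 17^2 = 289 <= 315 < 324 = 18^2.
Iterate m_{i+1} = d_i*a_i - m_i, d_{i+1} = (315 - m_{i+1}^2)/d_i, a_{i+1} = floor((a_0 + m_{i+1})/d_{i+1}):
  m_1 = 1*17 - 0 = 17, d_1 = (315 - 17^2)/1 = 26/1 = 26, a_1 = floor((17 + 17)/26) = 1.
  m_2 = 26*1 - 17 = 9, d_2 = (315 - 9^2)/26 = 234/26 = 9, a_2 = floor((17 + 9)/9) = 2.
  m_3 = 9*2 - 9 = 9, d_3 = (315 - 9^2)/9 = 234/9 = 26, a_3 = floor((17 + 9)/26) = 1.
  m_4 = 26*1 - 9 = 17, d_4 = (315 - 17^2)/26 = 26/26 = 1, a_4 = floor((17 + 17)/1) = 34.
  m_5 = 1*34 - 17 = 17, d_5 = (315 - 17^2)/1 = 26/1 = 26: (m_5, d_5) = (m_1, d_1) = (17, 26), so from here the quotients repeat a_1, ..., a_4; the period length is 4.
So sqrt(315) = [17; (1, 2, 1, 34)] with period length k = 4.
k is even, so the fundamental solution of x^2 - 315y^2 = 1 is (p_{k-1}, q_{k-1}) = (p_3, q_3); compute convergents through index 3.
Convergents (p_i = a_i*p_{i-1} + p_{i-2}, q_i = a_i*q_{i-1} + q_{i-2} with p_{-2}=0, p_{-1}=1, q_{-2}=1, q_{-1}=0):
  i=0: a_0=17, p_0 = 17*1 + 0 = 17, q_0 = 17*0 + 1 = 1.
  i=1: a_1=1, p_1 = 1*17 + 1 = 18, q_1 = 1*1 + 0 = 1.
  i=2: a_2=2, p_2 = 2*18 + 17 = 53, q_2 = 2*1 + 1 = 3.
  i=3: a_3=1, p_3 = 1*53 + 18 = 71, q_3 = 1*3 + 1 = 4.
Check: 71^2 - 315*4^2 = 5041 - 5040 = 1, so (x, y) = (71, 4) solves the equation, and by the theorem it is the least positive solution.

(x, y) = (71, 4)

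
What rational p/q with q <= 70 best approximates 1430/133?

742/69

Expand x = 1430/133 as a continued fraction with the Euclidean algorithm:
  1430 = 10*133 + 100, so a_0 = 10.
  133 = 1*100 + 33, so a_1 = 1.
  100 = 3*33 + 1, so a_2 = 3.
  33 = 33*1 + 0, so a_3 = 33.
so x = [10; 1, 3, 33].
Convergents (p_i = a_i*p_{i-1} + p_{i-2}, q_i = a_i*q_{i-1} + q_{i-2} with p_{-2}=0, p_{-1}=1, q_{-2}=1, q_{-1}=0), until the denominator exceeds 70:
  i=0: a_0=10, p_0 = 10*1 + 0 = 10, q_0 = 10*0 + 1 = 1.
  i=1: a_1=1, p_1 = 1*10 + 1 = 11, q_1 = 1*1 + 0 = 1.
  i=2: a_2=3, p_2 = 3*11 + 10 = 43, q_2 = 3*1 + 1 = 4.
  i=3: a_3=33, p_3 = 33*43 + 11 = 1430, q_3 = 33*4 + 1 = 133.
q_3 = 133 > 70, so the last convergent with denominator <= 70 is p_2/q_2 = 43/4.
The closest fraction with denominator <= 70 is either p_2/q_2 or the intermediate fraction (k*p_2 + p_1)/(k*q_2 + q_1) with the largest k >= 1 whose denominator stays <= 70; these approach x as k grows, and every other convergent or intermediate fraction in range is farther away.
Largest k: floor((70 - q_1)/q_2) = floor((70 - 1)/4) = 17.
That gives (17*43 + 11)/(17*4 + 1) = 742/69.
Compare the errors: |x - 43/4| = |1430*4 - 43*133|/(133*4) = 1/532, and |x - 742/69| = |1430*69 - 742*133|/(133*69) = 16/9177.
Cross-multiplying, 16*532 = 8512 < 9177 = 1*9177, so 16/9177 is smaller: the intermediate fraction 742/69 is closer to x than 43/4.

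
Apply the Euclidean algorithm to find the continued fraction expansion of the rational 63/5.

[12; 1, 1, 2]

Run the Euclidean algorithm on 63 and 5; the successive quotients are the partial quotients a_0, a_1, ... (each step inverts the fractional part left over by the previous one):
  63 = 12*5 + 3, so a_0 = 12.
  5 = 1*3 + 2, so a_1 = 1.
  3 = 1*2 + 1, so a_2 = 1.
  2 = 2*1 + 0, so a_3 = 2.
The remainder reaches 0 after 4 divisions, so the expansion has 4 partial quotients, read off in order.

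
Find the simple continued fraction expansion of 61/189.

Run the Euclidean algorithm on 61 and 189; the successive quotients are the partial quotients a_0, a_1, ... (each step inverts the fractional part left over by the previous one):
  61 = 0*189 + 61, so a_0 = 0.
  189 = 3*61 + 6, so a_1 = 3.
  61 = 10*6 + 1, so a_2 = 10.
  6 = 6*1 + 0, so a_3 = 6.
The remainder reaches 0 after 4 divisions, so the expansion has 4 partial quotients, read off in order.

[0; 3, 10, 6]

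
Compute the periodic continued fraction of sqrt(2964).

[54; (2, 3, 1, 6, 36, 6, 1, 3, 2, 108)]

Write x_i = (sqrt(2964) + m_i)/d_i with (m_0, d_0) = (0, 1). a_0 = floor(sqrt(2964)) = 54, since 54^2 = 2916 <= 2964 < 3025 = 55^2.
Iterate m_{i+1} = d_i*a_i - m_i, d_{i+1} = (2964 - m_{i+1}^2)/d_i, a_{i+1} = floor((a_0 + m_{i+1})/d_{i+1}):
  m_1 = 1*54 - 0 = 54, d_1 = (2964 - 54^2)/1 = 48/1 = 48, a_1 = floor((54 + 54)/48) = 2.
  m_2 = 48*2 - 54 = 42, d_2 = (2964 - 42^2)/48 = 1200/48 = 25, a_2 = floor((54 + 42)/25) = 3.
  m_3 = 25*3 - 42 = 33, d_3 = (2964 - 33^2)/25 = 1875/25 = 75, a_3 = floor((54 + 33)/75) = 1.
  m_4 = 75*1 - 33 = 42, d_4 = (2964 - 42^2)/75 = 1200/75 = 16, a_4 = floor((54 + 42)/16) = 6.
  m_5 = 16*6 - 42 = 54, d_5 = (2964 - 54^2)/16 = 48/16 = 3, a_5 = floor((54 + 54)/3) = 36.
  m_6 = 3*36 - 54 = 54, d_6 = (2964 - 54^2)/3 = 48/3 = 16, a_6 = floor((54 + 54)/16) = 6.
  m_7 = 16*6 - 54 = 42, d_7 = (2964 - 42^2)/16 = 1200/16 = 75, a_7 = floor((54 + 42)/75) = 1.
  m_8 = 75*1 - 42 = 33, d_8 = (2964 - 33^2)/75 = 1875/75 = 25, a_8 = floor((54 + 33)/25) = 3.
  m_9 = 25*3 - 33 = 42, d_9 = (2964 - 42^2)/25 = 1200/25 = 48, a_9 = floor((54 + 42)/48) = 2.
  m_10 = 48*2 - 42 = 54, d_10 = (2964 - 54^2)/48 = 48/48 = 1, a_10 = floor((54 + 54)/1) = 108.
  m_11 = 1*108 - 54 = 54, d_11 = (2964 - 54^2)/1 = 48/1 = 48: (m_11, d_11) = (m_1, d_1) = (54, 48), so from here the quotients repeat a_1, ..., a_10; the period length is 10.
Hence the expansion of sqrt(2964) is a_0 = 54 followed by the repeating block 2, 3, 1, 6, 36, 6, 1, 3, 2, 108 (period 10).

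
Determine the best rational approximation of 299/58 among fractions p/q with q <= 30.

Expand x = 299/58 as a continued fraction with the Euclidean algorithm:
  299 = 5*58 + 9, so a_0 = 5.
  58 = 6*9 + 4, so a_1 = 6.
  9 = 2*4 + 1, so a_2 = 2.
  4 = 4*1 + 0, so a_3 = 4.
so x = [5; 6, 2, 4].
Convergents (p_i = a_i*p_{i-1} + p_{i-2}, q_i = a_i*q_{i-1} + q_{i-2} with p_{-2}=0, p_{-1}=1, q_{-2}=1, q_{-1}=0), until the denominator exceeds 30:
  i=0: a_0=5, p_0 = 5*1 + 0 = 5, q_0 = 5*0 + 1 = 1.
  i=1: a_1=6, p_1 = 6*5 + 1 = 31, q_1 = 6*1 + 0 = 6.
  i=2: a_2=2, p_2 = 2*31 + 5 = 67, q_2 = 2*6 + 1 = 13.
  i=3: a_3=4, p_3 = 4*67 + 31 = 299, q_3 = 4*13 + 6 = 58.
q_3 = 58 > 30, so the last convergent with denominator <= 30 is p_2/q_2 = 67/13.
The closest fraction with denominator <= 30 is either p_2/q_2 or the intermediate fraction (k*p_2 + p_1)/(k*q_2 + q_1) with the largest k >= 1 whose denominator stays <= 30; these approach x as k grows, and every other convergent or intermediate fraction in range is farther away.
Largest k: floor((30 - q_1)/q_2) = floor((30 - 6)/13) = 1.
That gives (1*67 + 31)/(1*13 + 6) = 98/19.
Compare the errors: |x - 67/13| = |299*13 - 67*58|/(58*13) = 1/754, and |x - 98/19| = |299*19 - 98*58|/(58*19) = 3/1102.
Cross-multiplying, 1*1102 = 1102 < 2262 = 3*754, so 1/754 is smaller: the convergent 67/13 is closer to x than 98/19.

67/13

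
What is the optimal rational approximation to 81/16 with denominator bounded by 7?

5/1

Expand x = 81/16 as a continued fraction with the Euclidean algorithm:
  81 = 5*16 + 1, so a_0 = 5.
  16 = 16*1 + 0, so a_1 = 16.
so x = [5; 16].
Convergents (p_i = a_i*p_{i-1} + p_{i-2}, q_i = a_i*q_{i-1} + q_{i-2} with p_{-2}=0, p_{-1}=1, q_{-2}=1, q_{-1}=0), until the denominator exceeds 7:
  i=0: a_0=5, p_0 = 5*1 + 0 = 5, q_0 = 5*0 + 1 = 1.
  i=1: a_1=16, p_1 = 16*5 + 1 = 81, q_1 = 16*1 + 0 = 16.
q_1 = 16 > 7, so the last convergent with denominator <= 7 is p_0/q_0 = 5/1.
The closest fraction with denominator <= 7 is either p_0/q_0 or the intermediate fraction (k*p_0 + p_{-1})/(k*q_0 + q_{-1}) with the largest k >= 1 whose denominator stays <= 7; these approach x as k grows, and every other convergent or intermediate fraction in range is farther away.
Largest k: floor((7 - q_{-1})/q_0) = floor((7 - 0)/1) = 7 (using the seeds p_{-1} = 1, q_{-1} = 0).
That gives (7*5 + 1)/(7*1 + 0) = 36/7.
Compare the errors: |x - 5/1| = |81*1 - 5*16|/(16*1) = 1/16, and |x - 36/7| = |81*7 - 36*16|/(16*7) = 9/112.
Cross-multiplying, 1*112 = 112 < 144 = 9*16, so 1/16 is smaller: the convergent 5/1 is closer to x than 36/7.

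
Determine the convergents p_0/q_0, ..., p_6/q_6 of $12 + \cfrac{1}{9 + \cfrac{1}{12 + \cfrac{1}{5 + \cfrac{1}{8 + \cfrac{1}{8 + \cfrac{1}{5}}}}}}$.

12/1, 109/9, 1320/109, 6709/554, 54992/4541, 446645/36882, 2288217/188951

Using the convergent recurrence p_i = a_i*p_{i-1} + p_{i-2}, q_i = a_i*q_{i-1} + q_{i-2} with p_{-2}=0, p_{-1}=1, q_{-2}=1, q_{-1}=0:
  i=0: a_0=12, p_0 = 12*1 + 0 = 12, q_0 = 12*0 + 1 = 1.
  i=1: a_1=9, p_1 = 9*12 + 1 = 109, q_1 = 9*1 + 0 = 9.
  i=2: a_2=12, p_2 = 12*109 + 12 = 1320, q_2 = 12*9 + 1 = 109.
  i=3: a_3=5, p_3 = 5*1320 + 109 = 6709, q_3 = 5*109 + 9 = 554.
  i=4: a_4=8, p_4 = 8*6709 + 1320 = 54992, q_4 = 8*554 + 109 = 4541.
  i=5: a_5=8, p_5 = 8*54992 + 6709 = 446645, q_5 = 8*4541 + 554 = 36882.
  i=6: a_6=5, p_6 = 5*446645 + 54992 = 2288217, q_6 = 5*36882 + 4541 = 188951.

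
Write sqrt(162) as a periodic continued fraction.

[12; (1, 2, 1, 2, 12, 2, 1, 2, 1, 24)]

Write x_i = (sqrt(162) + m_i)/d_i with (m_0, d_0) = (0, 1). a_0 = floor(sqrt(162)) = 12, since 12^2 = 144 <= 162 < 169 = 13^2.
Iterate m_{i+1} = d_i*a_i - m_i, d_{i+1} = (162 - m_{i+1}^2)/d_i, a_{i+1} = floor((a_0 + m_{i+1})/d_{i+1}):
  m_1 = 1*12 - 0 = 12, d_1 = (162 - 12^2)/1 = 18/1 = 18, a_1 = floor((12 + 12)/18) = 1.
  m_2 = 18*1 - 12 = 6, d_2 = (162 - 6^2)/18 = 126/18 = 7, a_2 = floor((12 + 6)/7) = 2.
  m_3 = 7*2 - 6 = 8, d_3 = (162 - 8^2)/7 = 98/7 = 14, a_3 = floor((12 + 8)/14) = 1.
  m_4 = 14*1 - 8 = 6, d_4 = (162 - 6^2)/14 = 126/14 = 9, a_4 = floor((12 + 6)/9) = 2.
  m_5 = 9*2 - 6 = 12, d_5 = (162 - 12^2)/9 = 18/9 = 2, a_5 = floor((12 + 12)/2) = 12.
  m_6 = 2*12 - 12 = 12, d_6 = (162 - 12^2)/2 = 18/2 = 9, a_6 = floor((12 + 12)/9) = 2.
  m_7 = 9*2 - 12 = 6, d_7 = (162 - 6^2)/9 = 126/9 = 14, a_7 = floor((12 + 6)/14) = 1.
  m_8 = 14*1 - 6 = 8, d_8 = (162 - 8^2)/14 = 98/14 = 7, a_8 = floor((12 + 8)/7) = 2.
  m_9 = 7*2 - 8 = 6, d_9 = (162 - 6^2)/7 = 126/7 = 18, a_9 = floor((12 + 6)/18) = 1.
  m_10 = 18*1 - 6 = 12, d_10 = (162 - 12^2)/18 = 18/18 = 1, a_10 = floor((12 + 12)/1) = 24.
  m_11 = 1*24 - 12 = 12, d_11 = (162 - 12^2)/1 = 18/1 = 18: (m_11, d_11) = (m_1, d_1) = (12, 18), so from here the quotients repeat a_1, ..., a_10; the period length is 10.
Hence the expansion of sqrt(162) is a_0 = 12 followed by the repeating block 1, 2, 1, 2, 12, 2, 1, 2, 1, 24 (period 10).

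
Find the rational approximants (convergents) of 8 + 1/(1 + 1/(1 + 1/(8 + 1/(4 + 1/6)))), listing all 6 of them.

Using the convergent recurrence p_i = a_i*p_{i-1} + p_{i-2}, q_i = a_i*q_{i-1} + q_{i-2} with p_{-2}=0, p_{-1}=1, q_{-2}=1, q_{-1}=0:
  i=0: a_0=8, p_0 = 8*1 + 0 = 8, q_0 = 8*0 + 1 = 1.
  i=1: a_1=1, p_1 = 1*8 + 1 = 9, q_1 = 1*1 + 0 = 1.
  i=2: a_2=1, p_2 = 1*9 + 8 = 17, q_2 = 1*1 + 1 = 2.
  i=3: a_3=8, p_3 = 8*17 + 9 = 145, q_3 = 8*2 + 1 = 17.
  i=4: a_4=4, p_4 = 4*145 + 17 = 597, q_4 = 4*17 + 2 = 70.
  i=5: a_5=6, p_5 = 6*597 + 145 = 3727, q_5 = 6*70 + 17 = 437.

8/1, 9/1, 17/2, 145/17, 597/70, 3727/437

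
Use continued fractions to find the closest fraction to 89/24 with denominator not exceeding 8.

Expand x = 89/24 as a continued fraction with the Euclidean algorithm:
  89 = 3*24 + 17, so a_0 = 3.
  24 = 1*17 + 7, so a_1 = 1.
  17 = 2*7 + 3, so a_2 = 2.
  7 = 2*3 + 1, so a_3 = 2.
  3 = 3*1 + 0, so a_4 = 3.
so x = [3; 1, 2, 2, 3].
Convergents (p_i = a_i*p_{i-1} + p_{i-2}, q_i = a_i*q_{i-1} + q_{i-2} with p_{-2}=0, p_{-1}=1, q_{-2}=1, q_{-1}=0), until the denominator exceeds 8:
  i=0: a_0=3, p_0 = 3*1 + 0 = 3, q_0 = 3*0 + 1 = 1.
  i=1: a_1=1, p_1 = 1*3 + 1 = 4, q_1 = 1*1 + 0 = 1.
  i=2: a_2=2, p_2 = 2*4 + 3 = 11, q_2 = 2*1 + 1 = 3.
  i=3: a_3=2, p_3 = 2*11 + 4 = 26, q_3 = 2*3 + 1 = 7.
  i=4: a_4=3, p_4 = 3*26 + 11 = 89, q_4 = 3*7 + 3 = 24.
q_4 = 24 > 8, so the last convergent with denominator <= 8 is p_3/q_3 = 26/7.
The closest fraction with denominator <= 8 is either p_3/q_3 or the intermediate fraction (k*p_3 + p_2)/(k*q_3 + q_2) with the largest k >= 1 whose denominator stays <= 8; these approach x as k grows, and every other convergent or intermediate fraction in range is farther away.
Largest k: floor((8 - q_2)/q_3) = floor((8 - 3)/7) = 0.
Since k = 0, no intermediate fraction beyond p_3/q_3 has denominator <= 8, so the convergent 26/7 is the closest (its error is |89*7 - 26*24|/(24*7) = 1/168).

26/7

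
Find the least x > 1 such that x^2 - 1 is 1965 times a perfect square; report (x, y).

(x, y) = (1176119, 26532)

First expand sqrt(1965) as a continued fraction. With x_i = (sqrt(1965) + m_i)/d_i and (m_0, d_0) = (0, 1): a_0 = floor(sqrt(1965)) = 44, since 44^2 = 1936 <= 1965 < 2025 = 45^2.
Iterate m_{i+1} = d_i*a_i - m_i, d_{i+1} = (1965 - m_{i+1}^2)/d_i, a_{i+1} = floor((a_0 + m_{i+1})/d_{i+1}):
  m_1 = 1*44 - 0 = 44, d_1 = (1965 - 44^2)/1 = 29/1 = 29, a_1 = floor((44 + 44)/29) = 3.
  m_2 = 29*3 - 44 = 43, d_2 = (1965 - 43^2)/29 = 116/29 = 4, a_2 = floor((44 + 43)/4) = 21.
  m_3 = 4*21 - 43 = 41, d_3 = (1965 - 41^2)/4 = 284/4 = 71, a_3 = floor((44 + 41)/71) = 1.
  m_4 = 71*1 - 41 = 30, d_4 = (1965 - 30^2)/71 = 1065/71 = 15, a_4 = floor((44 + 30)/15) = 4.
  m_5 = 15*4 - 30 = 30, d_5 = (1965 - 30^2)/15 = 1065/15 = 71, a_5 = floor((44 + 30)/71) = 1.
  m_6 = 71*1 - 30 = 41, d_6 = (1965 - 41^2)/71 = 284/71 = 4, a_6 = floor((44 + 41)/4) = 21.
  m_7 = 4*21 - 41 = 43, d_7 = (1965 - 43^2)/4 = 116/4 = 29, a_7 = floor((44 + 43)/29) = 3.
  m_8 = 29*3 - 43 = 44, d_8 = (1965 - 44^2)/29 = 29/29 = 1, a_8 = floor((44 + 44)/1) = 88.
  m_9 = 1*88 - 44 = 44, d_9 = (1965 - 44^2)/1 = 29/1 = 29: (m_9, d_9) = (m_1, d_1) = (44, 29), so from here the quotients repeat a_1, ..., a_8; the period length is 8.
So sqrt(1965) = [44; (3, 21, 1, 4, 1, 21, 3, 88)] with period length k = 8.
k is even, so the fundamental solution of x^2 - 1965y^2 = 1 is (p_{k-1}, q_{k-1}) = (p_7, q_7); compute convergents through index 7.
Convergents (p_i = a_i*p_{i-1} + p_{i-2}, q_i = a_i*q_{i-1} + q_{i-2} with p_{-2}=0, p_{-1}=1, q_{-2}=1, q_{-1}=0):
  i=0: a_0=44, p_0 = 44*1 + 0 = 44, q_0 = 44*0 + 1 = 1.
  i=1: a_1=3, p_1 = 3*44 + 1 = 133, q_1 = 3*1 + 0 = 3.
  i=2: a_2=21, p_2 = 21*133 + 44 = 2837, q_2 = 21*3 + 1 = 64.
  i=3: a_3=1, p_3 = 1*2837 + 133 = 2970, q_3 = 1*64 + 3 = 67.
  i=4: a_4=4, p_4 = 4*2970 + 2837 = 14717, q_4 = 4*67 + 64 = 332.
  i=5: a_5=1, p_5 = 1*14717 + 2970 = 17687, q_5 = 1*332 + 67 = 399.
  i=6: a_6=21, p_6 = 21*17687 + 14717 = 386144, q_6 = 21*399 + 332 = 8711.
  i=7: a_7=3, p_7 = 3*386144 + 17687 = 1176119, q_7 = 3*8711 + 399 = 26532.
Check: 1176119^2 - 1965*26532^2 = 1383255902161 - 1383255902160 = 1, so (x, y) = (1176119, 26532) solves the equation, and by the theorem it is the least positive solution.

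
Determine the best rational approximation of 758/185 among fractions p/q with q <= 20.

41/10

Expand x = 758/185 as a continued fraction with the Euclidean algorithm:
  758 = 4*185 + 18, so a_0 = 4.
  185 = 10*18 + 5, so a_1 = 10.
  18 = 3*5 + 3, so a_2 = 3.
  5 = 1*3 + 2, so a_3 = 1.
  3 = 1*2 + 1, so a_4 = 1.
  2 = 2*1 + 0, so a_5 = 2.
so x = [4; 10, 3, 1, 1, 2].
Convergents (p_i = a_i*p_{i-1} + p_{i-2}, q_i = a_i*q_{i-1} + q_{i-2} with p_{-2}=0, p_{-1}=1, q_{-2}=1, q_{-1}=0), until the denominator exceeds 20:
  i=0: a_0=4, p_0 = 4*1 + 0 = 4, q_0 = 4*0 + 1 = 1.
  i=1: a_1=10, p_1 = 10*4 + 1 = 41, q_1 = 10*1 + 0 = 10.
  i=2: a_2=3, p_2 = 3*41 + 4 = 127, q_2 = 3*10 + 1 = 31.
q_2 = 31 > 20, so the last convergent with denominator <= 20 is p_1/q_1 = 41/10.
The closest fraction with denominator <= 20 is either p_1/q_1 or the intermediate fraction (k*p_1 + p_0)/(k*q_1 + q_0) with the largest k >= 1 whose denominator stays <= 20; these approach x as k grows, and every other convergent or intermediate fraction in range is farther away.
Largest k: floor((20 - q_0)/q_1) = floor((20 - 1)/10) = 1.
That gives (1*41 + 4)/(1*10 + 1) = 45/11.
Compare the errors: |x - 41/10| = |758*10 - 41*185|/(185*10) = 5/1850, and |x - 45/11| = |758*11 - 45*185|/(185*11) = 13/2035.
Cross-multiplying, 5*2035 = 10175 < 24050 = 13*1850, so 5/1850 is smaller: the convergent 41/10 is closer to x than 45/11.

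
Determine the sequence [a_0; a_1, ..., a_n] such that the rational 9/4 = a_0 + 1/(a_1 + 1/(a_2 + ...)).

Run the Euclidean algorithm on 9 and 4; the successive quotients are the partial quotients a_0, a_1, ... (each step inverts the fractional part left over by the previous one):
  9 = 2*4 + 1, so a_0 = 2.
  4 = 4*1 + 0, so a_1 = 4.
The remainder reaches 0 after 2 divisions, so the expansion has 2 partial quotients, read off in order.

[2; 4]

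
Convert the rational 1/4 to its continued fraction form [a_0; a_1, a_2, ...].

Run the Euclidean algorithm on 1 and 4; the successive quotients are the partial quotients a_0, a_1, ... (each step inverts the fractional part left over by the previous one):
  1 = 0*4 + 1, so a_0 = 0.
  4 = 4*1 + 0, so a_1 = 4.
The remainder reaches 0 after 2 divisions, so the expansion has 2 partial quotients, read off in order.

[0; 4]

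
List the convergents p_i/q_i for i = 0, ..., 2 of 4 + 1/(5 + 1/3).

Using the convergent recurrence p_i = a_i*p_{i-1} + p_{i-2}, q_i = a_i*q_{i-1} + q_{i-2} with p_{-2}=0, p_{-1}=1, q_{-2}=1, q_{-1}=0:
  i=0: a_0=4, p_0 = 4*1 + 0 = 4, q_0 = 4*0 + 1 = 1.
  i=1: a_1=5, p_1 = 5*4 + 1 = 21, q_1 = 5*1 + 0 = 5.
  i=2: a_2=3, p_2 = 3*21 + 4 = 67, q_2 = 3*5 + 1 = 16.

4/1, 21/5, 67/16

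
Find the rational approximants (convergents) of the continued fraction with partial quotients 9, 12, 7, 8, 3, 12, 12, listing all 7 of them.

Using the convergent recurrence p_i = a_i*p_{i-1} + p_{i-2}, q_i = a_i*q_{i-1} + q_{i-2} with p_{-2}=0, p_{-1}=1, q_{-2}=1, q_{-1}=0:
  i=0: a_0=9, p_0 = 9*1 + 0 = 9, q_0 = 9*0 + 1 = 1.
  i=1: a_1=12, p_1 = 12*9 + 1 = 109, q_1 = 12*1 + 0 = 12.
  i=2: a_2=7, p_2 = 7*109 + 9 = 772, q_2 = 7*12 + 1 = 85.
  i=3: a_3=8, p_3 = 8*772 + 109 = 6285, q_3 = 8*85 + 12 = 692.
  i=4: a_4=3, p_4 = 3*6285 + 772 = 19627, q_4 = 3*692 + 85 = 2161.
  i=5: a_5=12, p_5 = 12*19627 + 6285 = 241809, q_5 = 12*2161 + 692 = 26624.
  i=6: a_6=12, p_6 = 12*241809 + 19627 = 2921335, q_6 = 12*26624 + 2161 = 321649.

9/1, 109/12, 772/85, 6285/692, 19627/2161, 241809/26624, 2921335/321649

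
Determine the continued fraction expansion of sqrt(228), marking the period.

Write x_i = (sqrt(228) + m_i)/d_i with (m_0, d_0) = (0, 1). a_0 = floor(sqrt(228)) = 15, since 15^2 = 225 <= 228 < 256 = 16^2.
Iterate m_{i+1} = d_i*a_i - m_i, d_{i+1} = (228 - m_{i+1}^2)/d_i, a_{i+1} = floor((a_0 + m_{i+1})/d_{i+1}):
  m_1 = 1*15 - 0 = 15, d_1 = (228 - 15^2)/1 = 3/1 = 3, a_1 = floor((15 + 15)/3) = 10.
  m_2 = 3*10 - 15 = 15, d_2 = (228 - 15^2)/3 = 3/3 = 1, a_2 = floor((15 + 15)/1) = 30.
  m_3 = 1*30 - 15 = 15, d_3 = (228 - 15^2)/1 = 3/1 = 3: (m_3, d_3) = (m_1, d_1) = (15, 3), so from here the quotients repeat a_1, a_2; the period length is 2.
Hence the expansion of sqrt(228) is a_0 = 15 followed by the repeating block 10, 30 (period 2).

[15; (10, 30)]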